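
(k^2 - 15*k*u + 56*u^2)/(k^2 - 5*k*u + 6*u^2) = (k^2 - 15*k*u + 56*u^2)/(k^2 - 5*k*u + 6*u^2)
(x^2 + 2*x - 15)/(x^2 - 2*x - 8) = (-x^2 - 2*x + 15)/(-x^2 + 2*x + 8)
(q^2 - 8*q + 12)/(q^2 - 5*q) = (q^2 - 8*q + 12)/(q*(q - 5))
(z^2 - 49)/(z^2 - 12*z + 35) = (z + 7)/(z - 5)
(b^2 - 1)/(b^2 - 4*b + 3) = (b + 1)/(b - 3)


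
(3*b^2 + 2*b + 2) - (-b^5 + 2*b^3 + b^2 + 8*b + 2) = b^5 - 2*b^3 + 2*b^2 - 6*b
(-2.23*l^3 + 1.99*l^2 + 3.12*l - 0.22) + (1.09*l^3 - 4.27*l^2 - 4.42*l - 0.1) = -1.14*l^3 - 2.28*l^2 - 1.3*l - 0.32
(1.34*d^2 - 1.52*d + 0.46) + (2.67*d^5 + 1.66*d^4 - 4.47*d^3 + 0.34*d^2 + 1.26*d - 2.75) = 2.67*d^5 + 1.66*d^4 - 4.47*d^3 + 1.68*d^2 - 0.26*d - 2.29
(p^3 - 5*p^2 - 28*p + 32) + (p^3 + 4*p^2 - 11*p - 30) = 2*p^3 - p^2 - 39*p + 2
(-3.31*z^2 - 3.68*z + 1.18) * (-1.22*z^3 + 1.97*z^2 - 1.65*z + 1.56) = 4.0382*z^5 - 2.0311*z^4 - 3.2277*z^3 + 3.233*z^2 - 7.6878*z + 1.8408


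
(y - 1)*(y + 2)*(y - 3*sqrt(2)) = y^3 - 3*sqrt(2)*y^2 + y^2 - 3*sqrt(2)*y - 2*y + 6*sqrt(2)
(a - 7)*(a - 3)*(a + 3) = a^3 - 7*a^2 - 9*a + 63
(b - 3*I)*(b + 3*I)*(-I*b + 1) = -I*b^3 + b^2 - 9*I*b + 9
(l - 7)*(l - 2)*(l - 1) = l^3 - 10*l^2 + 23*l - 14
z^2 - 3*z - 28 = (z - 7)*(z + 4)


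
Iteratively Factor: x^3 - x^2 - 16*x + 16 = (x - 1)*(x^2 - 16) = (x - 4)*(x - 1)*(x + 4)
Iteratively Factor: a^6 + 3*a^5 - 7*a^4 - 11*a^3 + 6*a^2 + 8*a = (a + 1)*(a^5 + 2*a^4 - 9*a^3 - 2*a^2 + 8*a) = (a - 2)*(a + 1)*(a^4 + 4*a^3 - a^2 - 4*a) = (a - 2)*(a - 1)*(a + 1)*(a^3 + 5*a^2 + 4*a) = (a - 2)*(a - 1)*(a + 1)^2*(a^2 + 4*a) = (a - 2)*(a - 1)*(a + 1)^2*(a + 4)*(a)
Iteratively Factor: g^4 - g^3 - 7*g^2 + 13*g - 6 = (g - 2)*(g^3 + g^2 - 5*g + 3) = (g - 2)*(g - 1)*(g^2 + 2*g - 3) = (g - 2)*(g - 1)^2*(g + 3)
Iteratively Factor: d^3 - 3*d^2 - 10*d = (d + 2)*(d^2 - 5*d) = (d - 5)*(d + 2)*(d)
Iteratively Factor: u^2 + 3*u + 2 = (u + 2)*(u + 1)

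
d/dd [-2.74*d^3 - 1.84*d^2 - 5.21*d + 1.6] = -8.22*d^2 - 3.68*d - 5.21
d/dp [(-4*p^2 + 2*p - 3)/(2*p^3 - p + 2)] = (2*(1 - 4*p)*(2*p^3 - p + 2) + (6*p^2 - 1)*(4*p^2 - 2*p + 3))/(2*p^3 - p + 2)^2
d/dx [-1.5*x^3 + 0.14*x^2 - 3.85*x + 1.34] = -4.5*x^2 + 0.28*x - 3.85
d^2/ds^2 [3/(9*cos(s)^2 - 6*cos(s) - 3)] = (-72*sin(s)^4 + 68*sin(s)^2 - 41*cos(s) + 9*cos(3*s) + 32)/(2*(cos(s) - 1)^3*(3*cos(s) + 1)^3)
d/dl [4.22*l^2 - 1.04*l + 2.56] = 8.44*l - 1.04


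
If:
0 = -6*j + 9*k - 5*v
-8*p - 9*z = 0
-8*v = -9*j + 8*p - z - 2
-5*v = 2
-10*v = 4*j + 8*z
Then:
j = -51/20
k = -173/90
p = -639/320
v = -2/5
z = 71/40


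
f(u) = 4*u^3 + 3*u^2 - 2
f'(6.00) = 468.00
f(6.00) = 970.00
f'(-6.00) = 396.00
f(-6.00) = -758.00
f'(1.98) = 58.92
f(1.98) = 40.81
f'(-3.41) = 119.08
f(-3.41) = -125.72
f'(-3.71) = 142.91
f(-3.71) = -164.97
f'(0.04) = 0.26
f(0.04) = -1.99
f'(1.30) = 28.08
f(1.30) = 11.86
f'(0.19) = 1.57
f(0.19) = -1.86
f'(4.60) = 281.52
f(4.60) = 450.82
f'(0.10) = 0.72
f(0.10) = -1.97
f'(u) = 12*u^2 + 6*u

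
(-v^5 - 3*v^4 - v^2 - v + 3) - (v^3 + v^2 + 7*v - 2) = -v^5 - 3*v^4 - v^3 - 2*v^2 - 8*v + 5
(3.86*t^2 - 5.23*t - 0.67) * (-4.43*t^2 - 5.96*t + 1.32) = -17.0998*t^4 + 0.163300000000003*t^3 + 39.2341*t^2 - 2.9104*t - 0.8844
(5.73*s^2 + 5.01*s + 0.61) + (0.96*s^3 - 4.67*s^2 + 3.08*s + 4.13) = 0.96*s^3 + 1.06*s^2 + 8.09*s + 4.74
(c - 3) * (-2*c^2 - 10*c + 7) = -2*c^3 - 4*c^2 + 37*c - 21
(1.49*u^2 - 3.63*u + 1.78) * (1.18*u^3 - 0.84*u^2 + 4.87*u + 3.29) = 1.7582*u^5 - 5.535*u^4 + 12.4059*u^3 - 14.2712*u^2 - 3.2741*u + 5.8562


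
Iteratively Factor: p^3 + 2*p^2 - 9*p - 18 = (p + 3)*(p^2 - p - 6) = (p + 2)*(p + 3)*(p - 3)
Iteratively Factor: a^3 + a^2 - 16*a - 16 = (a + 1)*(a^2 - 16) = (a - 4)*(a + 1)*(a + 4)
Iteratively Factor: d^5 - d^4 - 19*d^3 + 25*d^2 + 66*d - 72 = (d + 2)*(d^4 - 3*d^3 - 13*d^2 + 51*d - 36) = (d - 3)*(d + 2)*(d^3 - 13*d + 12) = (d - 3)*(d + 2)*(d + 4)*(d^2 - 4*d + 3) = (d - 3)*(d - 1)*(d + 2)*(d + 4)*(d - 3)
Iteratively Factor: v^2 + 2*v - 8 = (v - 2)*(v + 4)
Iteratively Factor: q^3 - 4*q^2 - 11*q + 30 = (q - 5)*(q^2 + q - 6) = (q - 5)*(q + 3)*(q - 2)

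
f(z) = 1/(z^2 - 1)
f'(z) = -2*z/(z^2 - 1)^2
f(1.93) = 0.37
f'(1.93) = -0.52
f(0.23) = -1.06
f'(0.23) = -0.51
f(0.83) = -3.21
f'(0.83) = -17.15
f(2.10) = 0.29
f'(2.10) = -0.36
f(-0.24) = -1.06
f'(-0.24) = 0.54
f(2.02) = 0.32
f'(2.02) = -0.43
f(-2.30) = 0.23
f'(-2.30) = 0.25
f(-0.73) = -2.14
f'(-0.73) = 6.69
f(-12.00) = 0.01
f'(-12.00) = 0.00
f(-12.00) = 0.01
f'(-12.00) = 0.00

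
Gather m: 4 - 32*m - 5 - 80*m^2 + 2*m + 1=-80*m^2 - 30*m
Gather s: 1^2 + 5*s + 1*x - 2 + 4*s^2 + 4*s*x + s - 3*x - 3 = 4*s^2 + s*(4*x + 6) - 2*x - 4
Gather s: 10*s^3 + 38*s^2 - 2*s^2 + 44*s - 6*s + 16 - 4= 10*s^3 + 36*s^2 + 38*s + 12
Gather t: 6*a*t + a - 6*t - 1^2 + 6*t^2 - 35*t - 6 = a + 6*t^2 + t*(6*a - 41) - 7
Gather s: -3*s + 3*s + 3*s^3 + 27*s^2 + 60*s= 3*s^3 + 27*s^2 + 60*s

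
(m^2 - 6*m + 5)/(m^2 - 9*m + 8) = (m - 5)/(m - 8)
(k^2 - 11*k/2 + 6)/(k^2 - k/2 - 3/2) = (k - 4)/(k + 1)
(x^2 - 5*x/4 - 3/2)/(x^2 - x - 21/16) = 4*(x - 2)/(4*x - 7)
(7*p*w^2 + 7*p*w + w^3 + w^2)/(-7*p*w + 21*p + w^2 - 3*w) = w*(-7*p*w - 7*p - w^2 - w)/(7*p*w - 21*p - w^2 + 3*w)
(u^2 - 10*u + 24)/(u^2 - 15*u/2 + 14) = 2*(u - 6)/(2*u - 7)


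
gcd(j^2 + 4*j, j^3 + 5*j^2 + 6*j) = j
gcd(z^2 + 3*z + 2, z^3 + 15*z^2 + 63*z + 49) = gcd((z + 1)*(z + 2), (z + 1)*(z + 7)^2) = z + 1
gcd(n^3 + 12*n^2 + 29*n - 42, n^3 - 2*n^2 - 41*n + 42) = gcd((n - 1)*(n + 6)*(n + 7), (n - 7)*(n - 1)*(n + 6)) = n^2 + 5*n - 6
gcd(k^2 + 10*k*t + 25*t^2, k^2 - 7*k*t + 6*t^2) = 1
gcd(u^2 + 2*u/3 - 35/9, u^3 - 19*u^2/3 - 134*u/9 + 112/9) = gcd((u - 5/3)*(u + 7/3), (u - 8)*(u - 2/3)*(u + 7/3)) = u + 7/3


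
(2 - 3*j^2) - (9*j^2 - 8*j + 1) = -12*j^2 + 8*j + 1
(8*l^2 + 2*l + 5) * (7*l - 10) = 56*l^3 - 66*l^2 + 15*l - 50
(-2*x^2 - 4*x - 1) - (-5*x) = -2*x^2 + x - 1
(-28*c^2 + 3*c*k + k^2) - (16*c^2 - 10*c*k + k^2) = -44*c^2 + 13*c*k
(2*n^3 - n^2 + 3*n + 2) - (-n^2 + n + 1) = 2*n^3 + 2*n + 1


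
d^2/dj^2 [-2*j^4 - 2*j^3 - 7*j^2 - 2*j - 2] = -24*j^2 - 12*j - 14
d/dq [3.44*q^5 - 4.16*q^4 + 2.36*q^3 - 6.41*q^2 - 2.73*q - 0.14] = 17.2*q^4 - 16.64*q^3 + 7.08*q^2 - 12.82*q - 2.73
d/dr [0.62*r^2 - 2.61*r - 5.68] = 1.24*r - 2.61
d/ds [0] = 0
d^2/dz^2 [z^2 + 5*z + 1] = 2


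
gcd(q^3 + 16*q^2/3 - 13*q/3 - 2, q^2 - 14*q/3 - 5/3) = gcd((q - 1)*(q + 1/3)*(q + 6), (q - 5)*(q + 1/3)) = q + 1/3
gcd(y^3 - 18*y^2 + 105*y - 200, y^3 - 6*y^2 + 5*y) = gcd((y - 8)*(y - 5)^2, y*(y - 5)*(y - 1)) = y - 5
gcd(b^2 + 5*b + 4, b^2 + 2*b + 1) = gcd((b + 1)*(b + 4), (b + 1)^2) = b + 1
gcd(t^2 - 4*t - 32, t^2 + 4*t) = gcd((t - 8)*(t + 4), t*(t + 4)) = t + 4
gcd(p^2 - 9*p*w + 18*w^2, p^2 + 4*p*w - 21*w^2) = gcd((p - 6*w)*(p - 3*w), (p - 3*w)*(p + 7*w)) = p - 3*w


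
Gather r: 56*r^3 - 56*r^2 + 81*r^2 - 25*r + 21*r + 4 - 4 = 56*r^3 + 25*r^2 - 4*r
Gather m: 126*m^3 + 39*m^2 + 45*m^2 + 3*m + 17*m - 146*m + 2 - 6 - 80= 126*m^3 + 84*m^2 - 126*m - 84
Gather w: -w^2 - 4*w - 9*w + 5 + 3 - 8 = -w^2 - 13*w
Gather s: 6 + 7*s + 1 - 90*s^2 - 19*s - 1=-90*s^2 - 12*s + 6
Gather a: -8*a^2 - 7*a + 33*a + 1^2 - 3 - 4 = -8*a^2 + 26*a - 6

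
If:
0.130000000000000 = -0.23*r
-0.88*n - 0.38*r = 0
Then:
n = 0.24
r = -0.57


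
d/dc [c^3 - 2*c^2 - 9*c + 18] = 3*c^2 - 4*c - 9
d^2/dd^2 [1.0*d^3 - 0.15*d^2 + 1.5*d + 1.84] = 6.0*d - 0.3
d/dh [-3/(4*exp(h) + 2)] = 3*exp(h)/(2*exp(h) + 1)^2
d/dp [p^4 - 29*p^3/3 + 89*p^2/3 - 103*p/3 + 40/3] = 4*p^3 - 29*p^2 + 178*p/3 - 103/3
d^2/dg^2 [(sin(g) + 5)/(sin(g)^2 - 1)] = (-23*sin(g) + sin(3*g) + 40*cos(2*g) - 80)/(cos(2*g) + 1)^2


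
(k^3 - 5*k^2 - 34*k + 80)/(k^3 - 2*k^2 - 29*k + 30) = (k^2 - 10*k + 16)/(k^2 - 7*k + 6)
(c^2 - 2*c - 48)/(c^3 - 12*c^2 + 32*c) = (c + 6)/(c*(c - 4))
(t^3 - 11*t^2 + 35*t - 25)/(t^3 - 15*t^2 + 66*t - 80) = (t^2 - 6*t + 5)/(t^2 - 10*t + 16)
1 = 1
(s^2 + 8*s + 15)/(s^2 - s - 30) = (s + 3)/(s - 6)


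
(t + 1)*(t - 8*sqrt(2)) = t^2 - 8*sqrt(2)*t + t - 8*sqrt(2)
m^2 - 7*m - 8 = (m - 8)*(m + 1)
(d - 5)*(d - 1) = d^2 - 6*d + 5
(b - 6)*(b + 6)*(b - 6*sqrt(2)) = b^3 - 6*sqrt(2)*b^2 - 36*b + 216*sqrt(2)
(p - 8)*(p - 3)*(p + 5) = p^3 - 6*p^2 - 31*p + 120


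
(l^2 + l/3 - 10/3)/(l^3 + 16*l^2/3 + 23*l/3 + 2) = (3*l - 5)/(3*l^2 + 10*l + 3)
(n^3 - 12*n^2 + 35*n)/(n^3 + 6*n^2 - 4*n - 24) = n*(n^2 - 12*n + 35)/(n^3 + 6*n^2 - 4*n - 24)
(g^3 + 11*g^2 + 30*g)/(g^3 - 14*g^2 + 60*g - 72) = g*(g^2 + 11*g + 30)/(g^3 - 14*g^2 + 60*g - 72)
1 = 1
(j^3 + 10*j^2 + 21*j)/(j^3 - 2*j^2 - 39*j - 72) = j*(j + 7)/(j^2 - 5*j - 24)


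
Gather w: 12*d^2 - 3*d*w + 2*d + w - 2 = 12*d^2 + 2*d + w*(1 - 3*d) - 2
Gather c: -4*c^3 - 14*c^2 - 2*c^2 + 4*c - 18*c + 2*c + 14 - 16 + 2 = -4*c^3 - 16*c^2 - 12*c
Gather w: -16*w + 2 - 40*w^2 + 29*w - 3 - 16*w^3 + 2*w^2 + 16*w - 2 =-16*w^3 - 38*w^2 + 29*w - 3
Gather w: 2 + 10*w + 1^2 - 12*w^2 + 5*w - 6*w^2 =-18*w^2 + 15*w + 3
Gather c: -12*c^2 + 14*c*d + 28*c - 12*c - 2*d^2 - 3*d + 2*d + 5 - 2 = -12*c^2 + c*(14*d + 16) - 2*d^2 - d + 3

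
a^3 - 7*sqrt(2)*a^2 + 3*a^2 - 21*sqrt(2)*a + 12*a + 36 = (a + 3)*(a - 6*sqrt(2))*(a - sqrt(2))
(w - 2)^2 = w^2 - 4*w + 4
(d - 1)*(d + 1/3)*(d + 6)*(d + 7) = d^4 + 37*d^3/3 + 33*d^2 - 97*d/3 - 14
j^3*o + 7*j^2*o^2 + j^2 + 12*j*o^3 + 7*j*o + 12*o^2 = (j + 3*o)*(j + 4*o)*(j*o + 1)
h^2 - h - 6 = (h - 3)*(h + 2)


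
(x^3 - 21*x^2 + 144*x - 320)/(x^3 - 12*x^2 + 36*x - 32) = (x^2 - 13*x + 40)/(x^2 - 4*x + 4)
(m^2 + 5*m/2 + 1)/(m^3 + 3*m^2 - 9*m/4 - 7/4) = 2*(m + 2)/(2*m^2 + 5*m - 7)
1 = 1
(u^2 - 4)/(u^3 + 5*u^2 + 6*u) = (u - 2)/(u*(u + 3))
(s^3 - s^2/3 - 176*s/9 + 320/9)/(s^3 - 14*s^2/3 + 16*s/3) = (3*s^2 + 7*s - 40)/(3*s*(s - 2))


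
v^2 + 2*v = v*(v + 2)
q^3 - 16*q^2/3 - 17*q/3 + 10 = (q - 6)*(q - 1)*(q + 5/3)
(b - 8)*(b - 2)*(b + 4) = b^3 - 6*b^2 - 24*b + 64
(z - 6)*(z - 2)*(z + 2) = z^3 - 6*z^2 - 4*z + 24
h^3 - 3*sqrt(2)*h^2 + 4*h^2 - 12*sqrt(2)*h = h*(h + 4)*(h - 3*sqrt(2))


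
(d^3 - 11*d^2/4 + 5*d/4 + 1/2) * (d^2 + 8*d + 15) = d^5 + 21*d^4/4 - 23*d^3/4 - 123*d^2/4 + 91*d/4 + 15/2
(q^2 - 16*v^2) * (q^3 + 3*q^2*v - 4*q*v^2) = q^5 + 3*q^4*v - 20*q^3*v^2 - 48*q^2*v^3 + 64*q*v^4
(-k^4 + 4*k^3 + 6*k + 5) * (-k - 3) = k^5 - k^4 - 12*k^3 - 6*k^2 - 23*k - 15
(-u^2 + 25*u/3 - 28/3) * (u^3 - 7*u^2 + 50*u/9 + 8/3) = -u^5 + 46*u^4/3 - 659*u^3/9 + 2942*u^2/27 - 800*u/27 - 224/9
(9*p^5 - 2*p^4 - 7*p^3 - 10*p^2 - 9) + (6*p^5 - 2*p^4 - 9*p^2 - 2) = 15*p^5 - 4*p^4 - 7*p^3 - 19*p^2 - 11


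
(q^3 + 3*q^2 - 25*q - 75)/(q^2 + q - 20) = (q^2 - 2*q - 15)/(q - 4)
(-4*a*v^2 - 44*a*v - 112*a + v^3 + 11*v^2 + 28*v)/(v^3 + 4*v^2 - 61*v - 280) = (-4*a*v - 16*a + v^2 + 4*v)/(v^2 - 3*v - 40)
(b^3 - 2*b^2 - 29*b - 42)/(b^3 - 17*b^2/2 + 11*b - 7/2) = 2*(b^2 + 5*b + 6)/(2*b^2 - 3*b + 1)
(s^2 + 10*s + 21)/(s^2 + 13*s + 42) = (s + 3)/(s + 6)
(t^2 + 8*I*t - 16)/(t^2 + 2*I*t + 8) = (t + 4*I)/(t - 2*I)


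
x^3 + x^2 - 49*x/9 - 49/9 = (x - 7/3)*(x + 1)*(x + 7/3)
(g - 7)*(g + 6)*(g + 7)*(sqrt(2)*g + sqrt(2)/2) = sqrt(2)*g^4 + 13*sqrt(2)*g^3/2 - 46*sqrt(2)*g^2 - 637*sqrt(2)*g/2 - 147*sqrt(2)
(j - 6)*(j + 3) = j^2 - 3*j - 18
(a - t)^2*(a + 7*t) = a^3 + 5*a^2*t - 13*a*t^2 + 7*t^3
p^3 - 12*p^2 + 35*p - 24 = (p - 8)*(p - 3)*(p - 1)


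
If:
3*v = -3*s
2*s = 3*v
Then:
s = 0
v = 0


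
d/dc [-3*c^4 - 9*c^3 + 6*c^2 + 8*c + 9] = -12*c^3 - 27*c^2 + 12*c + 8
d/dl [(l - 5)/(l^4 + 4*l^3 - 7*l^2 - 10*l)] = (-3*l^4 + 12*l^3 + 67*l^2 - 70*l - 50)/(l^2*(l^6 + 8*l^5 + 2*l^4 - 76*l^3 - 31*l^2 + 140*l + 100))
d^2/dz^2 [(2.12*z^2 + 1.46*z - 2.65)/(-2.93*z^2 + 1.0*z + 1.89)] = (-2.8421709430404e-14*z^4 - 37.491108*z^3 + 66.060366*z^2 - 95.097252*z + 25.022906)/(25.153757*z^6 - 25.7547*z^5 - 39.886383*z^4 + 32.2262*z^3 + 25.728759*z^2 - 10.7163*z - 6.751269)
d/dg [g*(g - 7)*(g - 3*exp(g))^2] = (g - 3*exp(g))*(-2*g*(g - 7)*(3*exp(g) - 1) + g*(g - 3*exp(g)) + (g - 7)*(g - 3*exp(g)))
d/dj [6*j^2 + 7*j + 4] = 12*j + 7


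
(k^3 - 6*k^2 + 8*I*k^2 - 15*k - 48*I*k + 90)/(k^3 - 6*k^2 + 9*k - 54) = (k + 5*I)/(k - 3*I)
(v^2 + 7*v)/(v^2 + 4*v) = (v + 7)/(v + 4)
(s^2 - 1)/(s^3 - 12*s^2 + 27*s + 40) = (s - 1)/(s^2 - 13*s + 40)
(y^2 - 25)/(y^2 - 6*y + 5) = (y + 5)/(y - 1)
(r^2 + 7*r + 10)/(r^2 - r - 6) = (r + 5)/(r - 3)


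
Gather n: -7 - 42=-49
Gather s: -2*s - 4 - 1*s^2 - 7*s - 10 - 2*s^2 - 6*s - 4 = -3*s^2 - 15*s - 18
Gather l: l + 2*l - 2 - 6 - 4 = 3*l - 12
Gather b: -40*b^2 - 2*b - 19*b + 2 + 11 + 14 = -40*b^2 - 21*b + 27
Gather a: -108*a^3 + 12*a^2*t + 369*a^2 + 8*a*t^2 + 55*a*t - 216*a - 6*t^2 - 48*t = -108*a^3 + a^2*(12*t + 369) + a*(8*t^2 + 55*t - 216) - 6*t^2 - 48*t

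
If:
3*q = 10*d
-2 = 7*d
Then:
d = -2/7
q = -20/21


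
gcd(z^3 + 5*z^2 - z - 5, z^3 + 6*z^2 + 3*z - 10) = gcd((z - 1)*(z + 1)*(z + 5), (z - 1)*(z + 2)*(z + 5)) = z^2 + 4*z - 5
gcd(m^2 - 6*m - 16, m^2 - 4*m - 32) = m - 8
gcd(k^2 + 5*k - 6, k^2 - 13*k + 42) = 1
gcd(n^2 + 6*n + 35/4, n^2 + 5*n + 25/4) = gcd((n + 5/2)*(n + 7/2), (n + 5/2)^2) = n + 5/2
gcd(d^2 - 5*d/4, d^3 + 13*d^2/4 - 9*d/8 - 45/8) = d - 5/4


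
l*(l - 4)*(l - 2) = l^3 - 6*l^2 + 8*l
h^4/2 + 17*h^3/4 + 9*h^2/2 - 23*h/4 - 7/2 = (h/2 + 1)*(h - 1)*(h + 1/2)*(h + 7)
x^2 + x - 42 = (x - 6)*(x + 7)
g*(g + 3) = g^2 + 3*g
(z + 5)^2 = z^2 + 10*z + 25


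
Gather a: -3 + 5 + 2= 4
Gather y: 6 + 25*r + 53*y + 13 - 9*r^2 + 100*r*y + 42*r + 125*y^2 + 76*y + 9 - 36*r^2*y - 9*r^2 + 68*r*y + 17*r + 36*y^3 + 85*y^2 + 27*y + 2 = -18*r^2 + 84*r + 36*y^3 + 210*y^2 + y*(-36*r^2 + 168*r + 156) + 30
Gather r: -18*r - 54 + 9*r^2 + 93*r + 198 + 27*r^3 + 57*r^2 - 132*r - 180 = 27*r^3 + 66*r^2 - 57*r - 36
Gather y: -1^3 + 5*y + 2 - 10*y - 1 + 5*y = 0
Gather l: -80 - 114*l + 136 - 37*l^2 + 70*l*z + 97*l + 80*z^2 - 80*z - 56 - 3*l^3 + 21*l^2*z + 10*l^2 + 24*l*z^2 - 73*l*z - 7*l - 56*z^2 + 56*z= -3*l^3 + l^2*(21*z - 27) + l*(24*z^2 - 3*z - 24) + 24*z^2 - 24*z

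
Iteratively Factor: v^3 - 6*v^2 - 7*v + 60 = (v - 4)*(v^2 - 2*v - 15) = (v - 5)*(v - 4)*(v + 3)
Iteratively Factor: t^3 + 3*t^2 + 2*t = (t + 2)*(t^2 + t) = t*(t + 2)*(t + 1)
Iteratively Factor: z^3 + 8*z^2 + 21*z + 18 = (z + 3)*(z^2 + 5*z + 6) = (z + 3)^2*(z + 2)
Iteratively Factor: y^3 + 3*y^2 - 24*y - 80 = (y + 4)*(y^2 - y - 20) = (y - 5)*(y + 4)*(y + 4)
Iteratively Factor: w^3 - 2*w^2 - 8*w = (w)*(w^2 - 2*w - 8) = w*(w + 2)*(w - 4)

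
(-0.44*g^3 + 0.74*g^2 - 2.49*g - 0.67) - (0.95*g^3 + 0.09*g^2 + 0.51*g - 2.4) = -1.39*g^3 + 0.65*g^2 - 3.0*g + 1.73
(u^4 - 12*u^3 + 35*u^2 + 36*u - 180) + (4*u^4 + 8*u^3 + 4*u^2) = 5*u^4 - 4*u^3 + 39*u^2 + 36*u - 180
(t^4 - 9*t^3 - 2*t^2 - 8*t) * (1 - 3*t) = -3*t^5 + 28*t^4 - 3*t^3 + 22*t^2 - 8*t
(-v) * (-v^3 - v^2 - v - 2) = v^4 + v^3 + v^2 + 2*v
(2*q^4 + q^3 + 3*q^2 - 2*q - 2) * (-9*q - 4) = -18*q^5 - 17*q^4 - 31*q^3 + 6*q^2 + 26*q + 8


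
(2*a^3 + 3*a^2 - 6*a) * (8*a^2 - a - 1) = 16*a^5 + 22*a^4 - 53*a^3 + 3*a^2 + 6*a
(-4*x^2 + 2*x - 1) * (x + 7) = -4*x^3 - 26*x^2 + 13*x - 7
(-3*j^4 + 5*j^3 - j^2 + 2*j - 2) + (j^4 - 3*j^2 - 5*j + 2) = -2*j^4 + 5*j^3 - 4*j^2 - 3*j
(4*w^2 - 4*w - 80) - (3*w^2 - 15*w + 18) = w^2 + 11*w - 98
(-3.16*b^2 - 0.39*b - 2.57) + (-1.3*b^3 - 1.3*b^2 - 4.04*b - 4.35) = -1.3*b^3 - 4.46*b^2 - 4.43*b - 6.92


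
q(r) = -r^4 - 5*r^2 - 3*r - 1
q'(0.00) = -3.00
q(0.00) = -1.00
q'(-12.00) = 7029.00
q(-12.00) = -21421.00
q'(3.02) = -143.37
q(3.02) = -138.84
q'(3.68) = -239.14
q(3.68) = -263.15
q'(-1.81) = 38.82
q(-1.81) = -22.68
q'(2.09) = -60.42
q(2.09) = -48.19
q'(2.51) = -91.35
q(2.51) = -79.72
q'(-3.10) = 147.16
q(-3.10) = -132.10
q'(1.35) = -26.34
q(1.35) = -17.48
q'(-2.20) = 61.59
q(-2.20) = -42.03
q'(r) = -4*r^3 - 10*r - 3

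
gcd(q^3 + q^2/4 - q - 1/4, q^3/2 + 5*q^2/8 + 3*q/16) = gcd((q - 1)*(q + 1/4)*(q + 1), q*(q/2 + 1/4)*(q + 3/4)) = 1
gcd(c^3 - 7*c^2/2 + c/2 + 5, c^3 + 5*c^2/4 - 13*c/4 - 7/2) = c + 1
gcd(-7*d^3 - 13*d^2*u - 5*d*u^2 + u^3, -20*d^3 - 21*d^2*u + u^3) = d + u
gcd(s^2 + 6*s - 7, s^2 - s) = s - 1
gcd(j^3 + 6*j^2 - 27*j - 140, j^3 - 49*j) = j + 7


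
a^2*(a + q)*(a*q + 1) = a^4*q + a^3*q^2 + a^3 + a^2*q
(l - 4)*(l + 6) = l^2 + 2*l - 24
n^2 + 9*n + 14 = (n + 2)*(n + 7)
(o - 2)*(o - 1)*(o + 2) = o^3 - o^2 - 4*o + 4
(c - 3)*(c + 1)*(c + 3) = c^3 + c^2 - 9*c - 9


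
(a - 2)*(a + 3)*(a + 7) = a^3 + 8*a^2 + a - 42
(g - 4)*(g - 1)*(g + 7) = g^3 + 2*g^2 - 31*g + 28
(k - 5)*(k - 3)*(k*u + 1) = k^3*u - 8*k^2*u + k^2 + 15*k*u - 8*k + 15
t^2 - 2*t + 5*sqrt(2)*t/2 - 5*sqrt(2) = (t - 2)*(t + 5*sqrt(2)/2)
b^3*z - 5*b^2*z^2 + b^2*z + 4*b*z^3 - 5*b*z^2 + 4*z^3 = (b - 4*z)*(b - z)*(b*z + z)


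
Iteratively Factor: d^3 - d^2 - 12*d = (d - 4)*(d^2 + 3*d) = d*(d - 4)*(d + 3)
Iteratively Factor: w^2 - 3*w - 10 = (w - 5)*(w + 2)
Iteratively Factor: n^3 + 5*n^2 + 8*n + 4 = (n + 2)*(n^2 + 3*n + 2) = (n + 2)^2*(n + 1)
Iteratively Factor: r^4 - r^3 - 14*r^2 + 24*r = (r + 4)*(r^3 - 5*r^2 + 6*r) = r*(r + 4)*(r^2 - 5*r + 6) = r*(r - 3)*(r + 4)*(r - 2)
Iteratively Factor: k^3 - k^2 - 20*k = (k + 4)*(k^2 - 5*k) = (k - 5)*(k + 4)*(k)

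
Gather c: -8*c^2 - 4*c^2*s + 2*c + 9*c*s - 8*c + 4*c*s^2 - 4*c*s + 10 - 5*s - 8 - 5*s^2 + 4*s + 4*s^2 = c^2*(-4*s - 8) + c*(4*s^2 + 5*s - 6) - s^2 - s + 2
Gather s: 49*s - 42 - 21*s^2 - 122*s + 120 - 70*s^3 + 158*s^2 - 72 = -70*s^3 + 137*s^2 - 73*s + 6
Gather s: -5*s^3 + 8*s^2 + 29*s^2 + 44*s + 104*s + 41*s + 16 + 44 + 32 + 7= -5*s^3 + 37*s^2 + 189*s + 99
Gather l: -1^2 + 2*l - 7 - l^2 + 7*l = -l^2 + 9*l - 8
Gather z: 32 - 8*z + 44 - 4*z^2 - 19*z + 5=-4*z^2 - 27*z + 81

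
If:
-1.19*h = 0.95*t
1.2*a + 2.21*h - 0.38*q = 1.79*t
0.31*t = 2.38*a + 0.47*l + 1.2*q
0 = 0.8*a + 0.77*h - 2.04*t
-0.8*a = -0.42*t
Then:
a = 0.00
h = 0.00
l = 0.00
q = 0.00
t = 0.00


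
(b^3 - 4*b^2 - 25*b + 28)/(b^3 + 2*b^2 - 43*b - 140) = (b - 1)/(b + 5)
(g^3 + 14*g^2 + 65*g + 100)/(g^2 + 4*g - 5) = (g^2 + 9*g + 20)/(g - 1)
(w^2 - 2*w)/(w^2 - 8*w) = (w - 2)/(w - 8)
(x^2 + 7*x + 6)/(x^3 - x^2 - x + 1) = (x + 6)/(x^2 - 2*x + 1)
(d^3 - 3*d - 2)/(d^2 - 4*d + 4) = (d^2 + 2*d + 1)/(d - 2)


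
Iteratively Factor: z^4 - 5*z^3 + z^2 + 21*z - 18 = (z - 3)*(z^3 - 2*z^2 - 5*z + 6) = (z - 3)*(z - 1)*(z^2 - z - 6) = (z - 3)*(z - 1)*(z + 2)*(z - 3)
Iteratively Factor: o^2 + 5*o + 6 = (o + 2)*(o + 3)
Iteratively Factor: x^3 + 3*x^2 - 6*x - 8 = (x + 1)*(x^2 + 2*x - 8) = (x - 2)*(x + 1)*(x + 4)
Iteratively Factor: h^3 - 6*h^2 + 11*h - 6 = (h - 2)*(h^2 - 4*h + 3) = (h - 3)*(h - 2)*(h - 1)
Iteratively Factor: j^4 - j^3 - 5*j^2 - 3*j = (j + 1)*(j^3 - 2*j^2 - 3*j) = (j - 3)*(j + 1)*(j^2 + j) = (j - 3)*(j + 1)^2*(j)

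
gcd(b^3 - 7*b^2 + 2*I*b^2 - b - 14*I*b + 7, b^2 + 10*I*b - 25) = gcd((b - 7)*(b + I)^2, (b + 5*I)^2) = 1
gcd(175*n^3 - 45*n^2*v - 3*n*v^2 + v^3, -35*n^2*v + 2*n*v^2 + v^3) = -35*n^2 + 2*n*v + v^2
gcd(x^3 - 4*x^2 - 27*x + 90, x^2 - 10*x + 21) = x - 3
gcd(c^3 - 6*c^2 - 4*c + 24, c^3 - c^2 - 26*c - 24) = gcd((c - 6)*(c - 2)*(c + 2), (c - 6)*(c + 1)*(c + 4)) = c - 6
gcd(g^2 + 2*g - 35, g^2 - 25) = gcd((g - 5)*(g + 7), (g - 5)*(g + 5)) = g - 5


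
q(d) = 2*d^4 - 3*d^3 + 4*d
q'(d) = 8*d^3 - 9*d^2 + 4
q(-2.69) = 152.36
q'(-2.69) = -216.85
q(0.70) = 2.25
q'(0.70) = 2.33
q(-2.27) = 79.12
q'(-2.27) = -135.95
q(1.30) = 4.32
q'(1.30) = 6.37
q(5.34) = 1190.82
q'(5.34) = 965.55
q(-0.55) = -1.52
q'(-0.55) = -0.05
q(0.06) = 0.24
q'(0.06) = 3.97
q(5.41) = 1259.86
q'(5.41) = 1007.31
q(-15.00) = 111315.00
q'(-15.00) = -29021.00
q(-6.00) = 3216.00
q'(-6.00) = -2048.00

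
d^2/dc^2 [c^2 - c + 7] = 2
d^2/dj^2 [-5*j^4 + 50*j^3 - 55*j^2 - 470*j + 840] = -60*j^2 + 300*j - 110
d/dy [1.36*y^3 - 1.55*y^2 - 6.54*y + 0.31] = 4.08*y^2 - 3.1*y - 6.54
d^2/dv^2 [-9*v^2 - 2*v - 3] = -18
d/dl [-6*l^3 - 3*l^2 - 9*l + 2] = -18*l^2 - 6*l - 9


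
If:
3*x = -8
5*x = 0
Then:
No Solution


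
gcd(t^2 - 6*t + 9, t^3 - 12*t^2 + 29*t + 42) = 1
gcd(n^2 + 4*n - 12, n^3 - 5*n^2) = 1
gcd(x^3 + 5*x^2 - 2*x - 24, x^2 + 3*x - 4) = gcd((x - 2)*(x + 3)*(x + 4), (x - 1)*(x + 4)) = x + 4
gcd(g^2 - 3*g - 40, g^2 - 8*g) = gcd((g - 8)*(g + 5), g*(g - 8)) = g - 8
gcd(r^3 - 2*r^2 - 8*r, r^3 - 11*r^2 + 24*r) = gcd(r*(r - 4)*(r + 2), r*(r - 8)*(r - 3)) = r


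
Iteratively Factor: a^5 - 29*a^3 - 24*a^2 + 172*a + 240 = (a + 4)*(a^4 - 4*a^3 - 13*a^2 + 28*a + 60) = (a + 2)*(a + 4)*(a^3 - 6*a^2 - a + 30) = (a + 2)^2*(a + 4)*(a^2 - 8*a + 15) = (a - 3)*(a + 2)^2*(a + 4)*(a - 5)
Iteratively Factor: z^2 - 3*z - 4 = (z - 4)*(z + 1)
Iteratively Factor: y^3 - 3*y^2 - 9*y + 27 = (y + 3)*(y^2 - 6*y + 9) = (y - 3)*(y + 3)*(y - 3)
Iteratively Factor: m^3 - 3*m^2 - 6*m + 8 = (m - 1)*(m^2 - 2*m - 8) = (m - 1)*(m + 2)*(m - 4)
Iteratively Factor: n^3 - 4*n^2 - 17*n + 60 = (n - 3)*(n^2 - n - 20) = (n - 3)*(n + 4)*(n - 5)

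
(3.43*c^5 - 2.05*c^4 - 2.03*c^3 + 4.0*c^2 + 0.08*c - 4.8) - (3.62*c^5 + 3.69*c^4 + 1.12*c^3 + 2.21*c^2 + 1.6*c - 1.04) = -0.19*c^5 - 5.74*c^4 - 3.15*c^3 + 1.79*c^2 - 1.52*c - 3.76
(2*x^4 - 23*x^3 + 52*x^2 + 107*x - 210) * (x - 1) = 2*x^5 - 25*x^4 + 75*x^3 + 55*x^2 - 317*x + 210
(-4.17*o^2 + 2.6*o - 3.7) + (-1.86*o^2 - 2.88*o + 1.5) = -6.03*o^2 - 0.28*o - 2.2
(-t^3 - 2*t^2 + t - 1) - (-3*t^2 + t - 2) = -t^3 + t^2 + 1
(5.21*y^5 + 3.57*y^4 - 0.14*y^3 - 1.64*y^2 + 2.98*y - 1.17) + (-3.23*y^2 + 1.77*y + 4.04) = 5.21*y^5 + 3.57*y^4 - 0.14*y^3 - 4.87*y^2 + 4.75*y + 2.87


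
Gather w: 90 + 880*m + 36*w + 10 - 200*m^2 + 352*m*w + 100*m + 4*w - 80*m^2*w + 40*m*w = -200*m^2 + 980*m + w*(-80*m^2 + 392*m + 40) + 100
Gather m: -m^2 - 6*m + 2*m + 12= -m^2 - 4*m + 12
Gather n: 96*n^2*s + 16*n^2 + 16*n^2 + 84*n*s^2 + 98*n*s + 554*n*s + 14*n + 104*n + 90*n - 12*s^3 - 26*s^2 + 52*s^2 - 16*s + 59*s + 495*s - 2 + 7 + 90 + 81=n^2*(96*s + 32) + n*(84*s^2 + 652*s + 208) - 12*s^3 + 26*s^2 + 538*s + 176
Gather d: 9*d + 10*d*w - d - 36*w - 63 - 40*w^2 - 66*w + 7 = d*(10*w + 8) - 40*w^2 - 102*w - 56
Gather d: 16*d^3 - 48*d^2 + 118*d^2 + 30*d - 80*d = 16*d^3 + 70*d^2 - 50*d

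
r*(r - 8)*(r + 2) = r^3 - 6*r^2 - 16*r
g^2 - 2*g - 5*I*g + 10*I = (g - 2)*(g - 5*I)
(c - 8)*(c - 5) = c^2 - 13*c + 40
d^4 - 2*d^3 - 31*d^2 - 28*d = d*(d - 7)*(d + 1)*(d + 4)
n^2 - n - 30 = (n - 6)*(n + 5)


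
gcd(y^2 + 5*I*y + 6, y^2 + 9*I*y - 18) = y + 6*I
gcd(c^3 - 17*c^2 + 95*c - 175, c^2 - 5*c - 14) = c - 7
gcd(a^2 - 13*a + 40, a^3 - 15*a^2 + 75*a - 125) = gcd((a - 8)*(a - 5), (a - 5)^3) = a - 5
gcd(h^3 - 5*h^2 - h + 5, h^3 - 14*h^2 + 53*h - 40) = h^2 - 6*h + 5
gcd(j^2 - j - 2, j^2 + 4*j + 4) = 1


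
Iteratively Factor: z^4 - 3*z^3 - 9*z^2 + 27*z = (z - 3)*(z^3 - 9*z) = z*(z - 3)*(z^2 - 9) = z*(z - 3)*(z + 3)*(z - 3)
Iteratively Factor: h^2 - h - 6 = (h + 2)*(h - 3)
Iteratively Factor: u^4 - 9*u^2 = (u)*(u^3 - 9*u) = u^2*(u^2 - 9) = u^2*(u + 3)*(u - 3)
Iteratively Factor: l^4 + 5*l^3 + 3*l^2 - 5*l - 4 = (l + 4)*(l^3 + l^2 - l - 1) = (l + 1)*(l + 4)*(l^2 - 1) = (l - 1)*(l + 1)*(l + 4)*(l + 1)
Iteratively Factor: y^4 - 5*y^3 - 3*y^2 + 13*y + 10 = (y - 2)*(y^3 - 3*y^2 - 9*y - 5) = (y - 2)*(y + 1)*(y^2 - 4*y - 5) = (y - 5)*(y - 2)*(y + 1)*(y + 1)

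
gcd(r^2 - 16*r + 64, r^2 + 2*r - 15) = 1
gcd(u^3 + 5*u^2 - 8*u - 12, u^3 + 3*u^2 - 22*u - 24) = u^2 + 7*u + 6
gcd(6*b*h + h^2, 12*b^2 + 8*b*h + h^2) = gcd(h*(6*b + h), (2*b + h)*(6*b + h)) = 6*b + h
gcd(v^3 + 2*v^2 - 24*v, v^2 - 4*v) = v^2 - 4*v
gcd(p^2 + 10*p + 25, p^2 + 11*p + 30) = p + 5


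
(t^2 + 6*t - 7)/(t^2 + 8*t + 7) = (t - 1)/(t + 1)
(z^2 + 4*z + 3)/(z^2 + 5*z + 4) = (z + 3)/(z + 4)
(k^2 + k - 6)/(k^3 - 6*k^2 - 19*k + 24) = (k - 2)/(k^2 - 9*k + 8)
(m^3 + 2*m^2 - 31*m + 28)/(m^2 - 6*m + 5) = (m^2 + 3*m - 28)/(m - 5)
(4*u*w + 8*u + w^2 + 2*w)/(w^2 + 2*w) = (4*u + w)/w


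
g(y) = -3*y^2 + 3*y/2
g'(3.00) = -16.50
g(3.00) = -22.50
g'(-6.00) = 37.50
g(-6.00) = -117.00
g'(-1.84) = 12.54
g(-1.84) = -12.92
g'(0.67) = -2.52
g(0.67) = -0.34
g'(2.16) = -11.46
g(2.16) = -10.76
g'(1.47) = -7.32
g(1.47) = -4.28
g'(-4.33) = 27.48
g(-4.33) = -62.74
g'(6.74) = -38.94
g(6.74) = -126.17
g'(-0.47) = 4.32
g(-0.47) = -1.37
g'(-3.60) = 23.10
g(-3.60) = -44.28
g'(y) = 3/2 - 6*y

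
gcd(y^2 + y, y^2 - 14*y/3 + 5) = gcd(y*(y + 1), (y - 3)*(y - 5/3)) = 1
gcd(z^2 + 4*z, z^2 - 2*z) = z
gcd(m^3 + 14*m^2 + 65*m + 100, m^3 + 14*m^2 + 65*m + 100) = m^3 + 14*m^2 + 65*m + 100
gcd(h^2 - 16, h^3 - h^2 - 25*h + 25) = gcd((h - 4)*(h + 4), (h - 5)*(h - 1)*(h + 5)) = 1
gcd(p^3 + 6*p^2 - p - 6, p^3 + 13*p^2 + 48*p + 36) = p^2 + 7*p + 6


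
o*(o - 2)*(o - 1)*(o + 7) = o^4 + 4*o^3 - 19*o^2 + 14*o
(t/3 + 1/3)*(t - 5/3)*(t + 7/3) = t^3/3 + 5*t^2/9 - 29*t/27 - 35/27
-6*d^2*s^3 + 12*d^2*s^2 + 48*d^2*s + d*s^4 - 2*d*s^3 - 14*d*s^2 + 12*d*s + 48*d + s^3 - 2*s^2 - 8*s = (-6*d + s)*(s - 4)*(s + 2)*(d*s + 1)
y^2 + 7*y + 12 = (y + 3)*(y + 4)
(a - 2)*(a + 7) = a^2 + 5*a - 14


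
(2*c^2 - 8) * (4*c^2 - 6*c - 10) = 8*c^4 - 12*c^3 - 52*c^2 + 48*c + 80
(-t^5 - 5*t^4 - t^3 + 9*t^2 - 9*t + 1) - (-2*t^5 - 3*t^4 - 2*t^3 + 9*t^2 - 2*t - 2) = t^5 - 2*t^4 + t^3 - 7*t + 3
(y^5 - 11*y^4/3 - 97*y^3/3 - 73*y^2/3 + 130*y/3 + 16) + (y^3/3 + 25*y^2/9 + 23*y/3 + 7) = y^5 - 11*y^4/3 - 32*y^3 - 194*y^2/9 + 51*y + 23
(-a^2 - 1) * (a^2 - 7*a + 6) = -a^4 + 7*a^3 - 7*a^2 + 7*a - 6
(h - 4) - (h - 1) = -3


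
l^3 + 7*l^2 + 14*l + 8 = (l + 1)*(l + 2)*(l + 4)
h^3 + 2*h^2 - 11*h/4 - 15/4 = (h - 3/2)*(h + 1)*(h + 5/2)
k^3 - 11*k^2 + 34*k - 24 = (k - 6)*(k - 4)*(k - 1)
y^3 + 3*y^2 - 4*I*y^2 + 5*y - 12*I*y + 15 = (y + 3)*(y - 5*I)*(y + I)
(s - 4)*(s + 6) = s^2 + 2*s - 24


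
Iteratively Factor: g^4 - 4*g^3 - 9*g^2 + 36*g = (g - 4)*(g^3 - 9*g) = g*(g - 4)*(g^2 - 9) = g*(g - 4)*(g + 3)*(g - 3)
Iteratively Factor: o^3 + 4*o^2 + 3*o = (o + 1)*(o^2 + 3*o) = o*(o + 1)*(o + 3)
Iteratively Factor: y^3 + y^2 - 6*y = (y - 2)*(y^2 + 3*y) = (y - 2)*(y + 3)*(y)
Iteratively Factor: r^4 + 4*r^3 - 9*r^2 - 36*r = (r - 3)*(r^3 + 7*r^2 + 12*r) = (r - 3)*(r + 3)*(r^2 + 4*r) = r*(r - 3)*(r + 3)*(r + 4)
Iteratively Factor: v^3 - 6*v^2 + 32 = (v - 4)*(v^2 - 2*v - 8) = (v - 4)^2*(v + 2)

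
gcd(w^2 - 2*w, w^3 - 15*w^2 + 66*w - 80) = w - 2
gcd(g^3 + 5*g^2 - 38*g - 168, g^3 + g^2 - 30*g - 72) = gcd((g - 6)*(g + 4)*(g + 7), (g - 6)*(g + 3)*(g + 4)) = g^2 - 2*g - 24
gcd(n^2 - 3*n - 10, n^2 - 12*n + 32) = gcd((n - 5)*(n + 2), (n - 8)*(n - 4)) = 1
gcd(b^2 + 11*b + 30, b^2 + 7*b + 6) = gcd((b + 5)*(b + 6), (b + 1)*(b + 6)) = b + 6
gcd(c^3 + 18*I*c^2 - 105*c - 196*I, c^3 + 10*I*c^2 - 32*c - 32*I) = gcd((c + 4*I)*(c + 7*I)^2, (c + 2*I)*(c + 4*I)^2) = c + 4*I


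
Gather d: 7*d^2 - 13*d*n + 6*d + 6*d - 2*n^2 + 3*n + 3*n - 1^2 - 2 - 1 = 7*d^2 + d*(12 - 13*n) - 2*n^2 + 6*n - 4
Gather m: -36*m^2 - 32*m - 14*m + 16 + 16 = -36*m^2 - 46*m + 32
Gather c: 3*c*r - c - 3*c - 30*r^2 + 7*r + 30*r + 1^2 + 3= c*(3*r - 4) - 30*r^2 + 37*r + 4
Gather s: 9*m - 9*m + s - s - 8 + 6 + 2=0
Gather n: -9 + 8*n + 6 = 8*n - 3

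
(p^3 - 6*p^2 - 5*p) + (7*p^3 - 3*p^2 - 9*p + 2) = 8*p^3 - 9*p^2 - 14*p + 2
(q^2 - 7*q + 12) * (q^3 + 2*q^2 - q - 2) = q^5 - 5*q^4 - 3*q^3 + 29*q^2 + 2*q - 24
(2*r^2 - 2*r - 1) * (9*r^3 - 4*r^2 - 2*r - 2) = 18*r^5 - 26*r^4 - 5*r^3 + 4*r^2 + 6*r + 2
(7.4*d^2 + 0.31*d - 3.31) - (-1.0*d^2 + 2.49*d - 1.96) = 8.4*d^2 - 2.18*d - 1.35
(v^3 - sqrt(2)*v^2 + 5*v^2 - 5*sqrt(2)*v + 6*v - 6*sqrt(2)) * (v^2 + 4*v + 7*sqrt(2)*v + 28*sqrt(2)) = v^5 + 6*sqrt(2)*v^4 + 9*v^4 + 12*v^3 + 54*sqrt(2)*v^3 - 102*v^2 + 156*sqrt(2)*v^2 - 364*v + 144*sqrt(2)*v - 336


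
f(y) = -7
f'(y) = 0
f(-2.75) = -7.00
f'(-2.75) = 0.00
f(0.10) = -7.00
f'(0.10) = 0.00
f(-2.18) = -7.00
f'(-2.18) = 0.00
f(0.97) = -7.00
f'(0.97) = 0.00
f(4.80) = -7.00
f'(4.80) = 0.00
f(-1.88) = -7.00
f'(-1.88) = 0.00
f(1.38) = -7.00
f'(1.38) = 0.00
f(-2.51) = -7.00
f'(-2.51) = 0.00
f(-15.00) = -7.00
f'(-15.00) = 0.00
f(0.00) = -7.00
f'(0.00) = 0.00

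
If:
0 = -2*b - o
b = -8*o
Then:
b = 0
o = 0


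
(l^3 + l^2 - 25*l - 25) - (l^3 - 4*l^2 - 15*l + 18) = 5*l^2 - 10*l - 43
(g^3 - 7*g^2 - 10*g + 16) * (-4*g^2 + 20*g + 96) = -4*g^5 + 48*g^4 - 4*g^3 - 936*g^2 - 640*g + 1536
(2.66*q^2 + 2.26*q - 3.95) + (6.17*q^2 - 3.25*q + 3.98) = 8.83*q^2 - 0.99*q + 0.0299999999999998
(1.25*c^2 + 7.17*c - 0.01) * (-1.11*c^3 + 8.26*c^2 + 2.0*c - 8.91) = -1.3875*c^5 + 2.3663*c^4 + 61.7353*c^3 + 3.1199*c^2 - 63.9047*c + 0.0891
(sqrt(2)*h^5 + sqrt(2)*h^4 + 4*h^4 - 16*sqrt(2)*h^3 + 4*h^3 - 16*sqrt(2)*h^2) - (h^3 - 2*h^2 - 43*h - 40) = sqrt(2)*h^5 + sqrt(2)*h^4 + 4*h^4 - 16*sqrt(2)*h^3 + 3*h^3 - 16*sqrt(2)*h^2 + 2*h^2 + 43*h + 40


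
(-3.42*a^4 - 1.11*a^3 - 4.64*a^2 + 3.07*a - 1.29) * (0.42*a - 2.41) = -1.4364*a^5 + 7.776*a^4 + 0.726300000000001*a^3 + 12.4718*a^2 - 7.9405*a + 3.1089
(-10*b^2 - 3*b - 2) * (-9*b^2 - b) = 90*b^4 + 37*b^3 + 21*b^2 + 2*b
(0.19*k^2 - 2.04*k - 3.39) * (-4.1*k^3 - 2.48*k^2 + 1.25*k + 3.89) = -0.779*k^5 + 7.8928*k^4 + 19.1957*k^3 + 6.5963*k^2 - 12.1731*k - 13.1871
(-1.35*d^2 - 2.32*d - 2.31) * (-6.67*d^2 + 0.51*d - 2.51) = 9.0045*d^4 + 14.7859*d^3 + 17.613*d^2 + 4.6451*d + 5.7981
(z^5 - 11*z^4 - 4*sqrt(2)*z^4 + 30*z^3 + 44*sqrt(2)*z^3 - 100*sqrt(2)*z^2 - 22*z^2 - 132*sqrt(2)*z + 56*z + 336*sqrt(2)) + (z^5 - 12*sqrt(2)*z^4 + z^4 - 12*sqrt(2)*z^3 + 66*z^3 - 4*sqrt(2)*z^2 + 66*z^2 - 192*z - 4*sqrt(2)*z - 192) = 2*z^5 - 16*sqrt(2)*z^4 - 10*z^4 + 32*sqrt(2)*z^3 + 96*z^3 - 104*sqrt(2)*z^2 + 44*z^2 - 136*sqrt(2)*z - 136*z - 192 + 336*sqrt(2)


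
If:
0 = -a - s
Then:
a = -s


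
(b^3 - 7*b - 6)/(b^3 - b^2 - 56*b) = (-b^3 + 7*b + 6)/(b*(-b^2 + b + 56))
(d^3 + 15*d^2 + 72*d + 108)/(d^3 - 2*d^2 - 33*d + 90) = (d^2 + 9*d + 18)/(d^2 - 8*d + 15)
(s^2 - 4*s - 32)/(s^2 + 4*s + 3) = (s^2 - 4*s - 32)/(s^2 + 4*s + 3)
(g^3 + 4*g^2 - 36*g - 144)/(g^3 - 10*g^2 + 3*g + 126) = (g^2 + 10*g + 24)/(g^2 - 4*g - 21)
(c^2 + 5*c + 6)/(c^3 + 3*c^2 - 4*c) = (c^2 + 5*c + 6)/(c*(c^2 + 3*c - 4))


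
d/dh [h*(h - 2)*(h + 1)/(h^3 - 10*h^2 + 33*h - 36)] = (-9*h^3 + 43*h^2 - 32*h - 24)/(h^5 - 17*h^4 + 115*h^3 - 387*h^2 + 648*h - 432)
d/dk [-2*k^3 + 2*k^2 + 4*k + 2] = -6*k^2 + 4*k + 4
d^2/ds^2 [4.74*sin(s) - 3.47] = -4.74*sin(s)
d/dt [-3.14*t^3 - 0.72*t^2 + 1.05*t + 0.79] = -9.42*t^2 - 1.44*t + 1.05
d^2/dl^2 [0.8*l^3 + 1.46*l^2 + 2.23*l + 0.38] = 4.8*l + 2.92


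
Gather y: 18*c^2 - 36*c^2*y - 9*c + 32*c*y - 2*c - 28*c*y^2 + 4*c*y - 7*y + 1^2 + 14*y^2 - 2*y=18*c^2 - 11*c + y^2*(14 - 28*c) + y*(-36*c^2 + 36*c - 9) + 1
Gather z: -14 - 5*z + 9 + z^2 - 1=z^2 - 5*z - 6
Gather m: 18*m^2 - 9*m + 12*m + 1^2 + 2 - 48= 18*m^2 + 3*m - 45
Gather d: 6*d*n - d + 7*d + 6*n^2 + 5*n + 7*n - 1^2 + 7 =d*(6*n + 6) + 6*n^2 + 12*n + 6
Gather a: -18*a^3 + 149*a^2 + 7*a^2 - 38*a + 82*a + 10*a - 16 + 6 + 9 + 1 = -18*a^3 + 156*a^2 + 54*a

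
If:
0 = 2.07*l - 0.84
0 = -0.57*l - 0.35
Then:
No Solution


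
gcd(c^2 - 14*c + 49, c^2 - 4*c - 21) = c - 7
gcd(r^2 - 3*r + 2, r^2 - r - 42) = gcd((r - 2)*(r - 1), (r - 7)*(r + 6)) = 1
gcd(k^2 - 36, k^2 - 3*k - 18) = k - 6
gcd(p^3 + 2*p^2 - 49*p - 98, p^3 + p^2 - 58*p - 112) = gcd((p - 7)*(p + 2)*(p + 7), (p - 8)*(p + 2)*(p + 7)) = p^2 + 9*p + 14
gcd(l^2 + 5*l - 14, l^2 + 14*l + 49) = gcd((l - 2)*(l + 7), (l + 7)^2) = l + 7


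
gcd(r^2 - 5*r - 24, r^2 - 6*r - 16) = r - 8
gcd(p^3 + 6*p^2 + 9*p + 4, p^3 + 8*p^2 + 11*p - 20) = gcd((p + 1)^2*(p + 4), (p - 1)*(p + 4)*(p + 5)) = p + 4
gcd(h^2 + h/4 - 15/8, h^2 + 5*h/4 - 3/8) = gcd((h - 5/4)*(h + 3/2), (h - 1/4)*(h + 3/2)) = h + 3/2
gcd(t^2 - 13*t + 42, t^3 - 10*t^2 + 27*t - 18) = t - 6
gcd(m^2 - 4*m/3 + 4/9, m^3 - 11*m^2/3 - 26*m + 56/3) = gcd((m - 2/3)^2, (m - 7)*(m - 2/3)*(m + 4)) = m - 2/3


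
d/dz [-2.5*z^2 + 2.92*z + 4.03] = 2.92 - 5.0*z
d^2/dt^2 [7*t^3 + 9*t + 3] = 42*t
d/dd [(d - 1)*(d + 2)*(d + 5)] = 3*d^2 + 12*d + 3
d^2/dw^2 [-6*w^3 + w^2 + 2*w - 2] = 2 - 36*w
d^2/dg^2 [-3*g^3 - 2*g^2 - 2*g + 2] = -18*g - 4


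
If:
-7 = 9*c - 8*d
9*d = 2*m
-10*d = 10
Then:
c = -5/3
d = -1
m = -9/2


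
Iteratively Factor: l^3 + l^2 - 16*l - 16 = (l - 4)*(l^2 + 5*l + 4) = (l - 4)*(l + 4)*(l + 1)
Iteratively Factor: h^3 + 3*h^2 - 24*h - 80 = (h + 4)*(h^2 - h - 20) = (h + 4)^2*(h - 5)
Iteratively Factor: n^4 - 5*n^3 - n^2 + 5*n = (n)*(n^3 - 5*n^2 - n + 5) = n*(n - 1)*(n^2 - 4*n - 5) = n*(n - 1)*(n + 1)*(n - 5)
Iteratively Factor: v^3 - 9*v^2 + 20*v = (v - 5)*(v^2 - 4*v) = v*(v - 5)*(v - 4)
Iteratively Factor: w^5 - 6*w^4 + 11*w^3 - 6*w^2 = (w - 1)*(w^4 - 5*w^3 + 6*w^2) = (w - 2)*(w - 1)*(w^3 - 3*w^2) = w*(w - 2)*(w - 1)*(w^2 - 3*w) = w*(w - 3)*(w - 2)*(w - 1)*(w)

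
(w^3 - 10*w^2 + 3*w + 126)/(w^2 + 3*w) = w - 13 + 42/w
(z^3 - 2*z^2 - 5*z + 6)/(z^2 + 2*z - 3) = (z^2 - z - 6)/(z + 3)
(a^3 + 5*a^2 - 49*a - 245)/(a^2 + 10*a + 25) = (a^2 - 49)/(a + 5)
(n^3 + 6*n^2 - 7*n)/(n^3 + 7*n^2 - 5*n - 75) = n*(n^2 + 6*n - 7)/(n^3 + 7*n^2 - 5*n - 75)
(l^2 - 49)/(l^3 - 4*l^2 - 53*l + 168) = (l - 7)/(l^2 - 11*l + 24)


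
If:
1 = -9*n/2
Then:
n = -2/9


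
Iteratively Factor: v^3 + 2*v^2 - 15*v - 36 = (v - 4)*(v^2 + 6*v + 9) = (v - 4)*(v + 3)*(v + 3)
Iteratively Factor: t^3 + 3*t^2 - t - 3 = (t + 3)*(t^2 - 1) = (t - 1)*(t + 3)*(t + 1)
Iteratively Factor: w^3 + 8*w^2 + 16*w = (w)*(w^2 + 8*w + 16) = w*(w + 4)*(w + 4)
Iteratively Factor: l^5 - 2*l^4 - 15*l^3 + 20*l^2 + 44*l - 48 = (l + 2)*(l^4 - 4*l^3 - 7*l^2 + 34*l - 24) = (l + 2)*(l + 3)*(l^3 - 7*l^2 + 14*l - 8) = (l - 2)*(l + 2)*(l + 3)*(l^2 - 5*l + 4) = (l - 4)*(l - 2)*(l + 2)*(l + 3)*(l - 1)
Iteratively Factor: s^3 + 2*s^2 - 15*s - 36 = (s + 3)*(s^2 - s - 12) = (s - 4)*(s + 3)*(s + 3)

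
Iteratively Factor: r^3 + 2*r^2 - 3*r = (r)*(r^2 + 2*r - 3) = r*(r - 1)*(r + 3)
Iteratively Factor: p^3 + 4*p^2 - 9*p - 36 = (p + 4)*(p^2 - 9) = (p - 3)*(p + 4)*(p + 3)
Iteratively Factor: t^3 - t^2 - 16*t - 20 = (t + 2)*(t^2 - 3*t - 10) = (t - 5)*(t + 2)*(t + 2)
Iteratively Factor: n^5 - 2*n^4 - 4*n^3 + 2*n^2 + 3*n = (n + 1)*(n^4 - 3*n^3 - n^2 + 3*n) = n*(n + 1)*(n^3 - 3*n^2 - n + 3) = n*(n + 1)^2*(n^2 - 4*n + 3) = n*(n - 1)*(n + 1)^2*(n - 3)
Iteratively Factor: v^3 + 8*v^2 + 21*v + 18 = (v + 2)*(v^2 + 6*v + 9) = (v + 2)*(v + 3)*(v + 3)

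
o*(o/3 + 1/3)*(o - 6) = o^3/3 - 5*o^2/3 - 2*o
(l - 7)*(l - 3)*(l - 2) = l^3 - 12*l^2 + 41*l - 42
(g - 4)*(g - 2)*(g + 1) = g^3 - 5*g^2 + 2*g + 8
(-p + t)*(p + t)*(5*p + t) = -5*p^3 - p^2*t + 5*p*t^2 + t^3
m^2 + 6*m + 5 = (m + 1)*(m + 5)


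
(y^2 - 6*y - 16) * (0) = 0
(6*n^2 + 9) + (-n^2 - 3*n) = 5*n^2 - 3*n + 9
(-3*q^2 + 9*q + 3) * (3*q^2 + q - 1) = -9*q^4 + 24*q^3 + 21*q^2 - 6*q - 3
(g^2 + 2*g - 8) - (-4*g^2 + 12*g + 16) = 5*g^2 - 10*g - 24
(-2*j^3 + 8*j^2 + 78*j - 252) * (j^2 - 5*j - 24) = -2*j^5 + 18*j^4 + 86*j^3 - 834*j^2 - 612*j + 6048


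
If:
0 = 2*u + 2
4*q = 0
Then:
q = 0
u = -1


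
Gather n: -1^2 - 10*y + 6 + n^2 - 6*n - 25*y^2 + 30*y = n^2 - 6*n - 25*y^2 + 20*y + 5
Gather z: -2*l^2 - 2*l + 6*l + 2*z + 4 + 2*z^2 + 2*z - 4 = -2*l^2 + 4*l + 2*z^2 + 4*z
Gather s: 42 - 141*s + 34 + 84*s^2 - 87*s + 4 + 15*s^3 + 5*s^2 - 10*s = 15*s^3 + 89*s^2 - 238*s + 80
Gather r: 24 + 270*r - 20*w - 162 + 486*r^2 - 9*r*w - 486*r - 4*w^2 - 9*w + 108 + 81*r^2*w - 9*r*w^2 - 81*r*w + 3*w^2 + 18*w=r^2*(81*w + 486) + r*(-9*w^2 - 90*w - 216) - w^2 - 11*w - 30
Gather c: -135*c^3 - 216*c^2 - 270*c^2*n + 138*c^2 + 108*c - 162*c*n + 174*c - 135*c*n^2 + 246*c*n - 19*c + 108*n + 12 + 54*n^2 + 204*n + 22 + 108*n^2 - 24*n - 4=-135*c^3 + c^2*(-270*n - 78) + c*(-135*n^2 + 84*n + 263) + 162*n^2 + 288*n + 30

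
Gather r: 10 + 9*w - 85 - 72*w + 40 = -63*w - 35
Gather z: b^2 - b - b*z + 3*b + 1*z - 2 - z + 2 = b^2 - b*z + 2*b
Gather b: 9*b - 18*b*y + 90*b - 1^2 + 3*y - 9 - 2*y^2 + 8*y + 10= b*(99 - 18*y) - 2*y^2 + 11*y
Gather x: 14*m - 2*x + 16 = 14*m - 2*x + 16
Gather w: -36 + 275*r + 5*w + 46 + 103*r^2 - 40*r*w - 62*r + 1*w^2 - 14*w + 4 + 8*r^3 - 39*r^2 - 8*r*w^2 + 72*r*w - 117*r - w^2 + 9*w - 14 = 8*r^3 + 64*r^2 - 8*r*w^2 + 32*r*w + 96*r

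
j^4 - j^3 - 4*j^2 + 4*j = j*(j - 2)*(j - 1)*(j + 2)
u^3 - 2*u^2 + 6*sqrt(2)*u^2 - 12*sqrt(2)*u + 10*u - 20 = (u - 2)*(u + sqrt(2))*(u + 5*sqrt(2))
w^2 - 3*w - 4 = (w - 4)*(w + 1)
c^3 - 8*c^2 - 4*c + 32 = (c - 8)*(c - 2)*(c + 2)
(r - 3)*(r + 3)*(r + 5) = r^3 + 5*r^2 - 9*r - 45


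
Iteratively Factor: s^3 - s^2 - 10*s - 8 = (s + 1)*(s^2 - 2*s - 8) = (s - 4)*(s + 1)*(s + 2)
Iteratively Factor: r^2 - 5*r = (r)*(r - 5)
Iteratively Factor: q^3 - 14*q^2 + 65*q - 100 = (q - 5)*(q^2 - 9*q + 20) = (q - 5)*(q - 4)*(q - 5)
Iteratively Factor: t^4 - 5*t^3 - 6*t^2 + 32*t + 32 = (t + 1)*(t^3 - 6*t^2 + 32) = (t + 1)*(t + 2)*(t^2 - 8*t + 16) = (t - 4)*(t + 1)*(t + 2)*(t - 4)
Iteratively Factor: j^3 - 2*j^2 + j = (j)*(j^2 - 2*j + 1) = j*(j - 1)*(j - 1)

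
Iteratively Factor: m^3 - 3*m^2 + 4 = (m + 1)*(m^2 - 4*m + 4) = (m - 2)*(m + 1)*(m - 2)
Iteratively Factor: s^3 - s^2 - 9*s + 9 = (s - 3)*(s^2 + 2*s - 3) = (s - 3)*(s - 1)*(s + 3)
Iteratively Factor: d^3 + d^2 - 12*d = (d + 4)*(d^2 - 3*d) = d*(d + 4)*(d - 3)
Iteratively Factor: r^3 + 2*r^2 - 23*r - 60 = (r - 5)*(r^2 + 7*r + 12) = (r - 5)*(r + 3)*(r + 4)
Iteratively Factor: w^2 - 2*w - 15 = (w + 3)*(w - 5)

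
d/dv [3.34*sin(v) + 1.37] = 3.34*cos(v)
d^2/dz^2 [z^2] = 2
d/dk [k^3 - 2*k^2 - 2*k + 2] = 3*k^2 - 4*k - 2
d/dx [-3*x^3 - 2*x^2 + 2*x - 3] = -9*x^2 - 4*x + 2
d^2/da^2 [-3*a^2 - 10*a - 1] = -6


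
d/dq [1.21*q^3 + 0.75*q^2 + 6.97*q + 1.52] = 3.63*q^2 + 1.5*q + 6.97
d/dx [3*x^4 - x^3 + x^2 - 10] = x*(12*x^2 - 3*x + 2)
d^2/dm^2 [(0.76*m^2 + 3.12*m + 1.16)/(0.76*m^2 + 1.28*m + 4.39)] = (4.44089209850063e-16*m^4 + 2.12556799999999*m^3 - 11.193888*m^2 - 55.68672*m - 9.70957600000001)/(0.438976*m^6 + 2.217984*m^5 + 11.342544*m^4 + 27.720704*m^3 + 65.518116*m^2 + 74.004864*m + 84.604519)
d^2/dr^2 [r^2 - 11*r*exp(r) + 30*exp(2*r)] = -11*r*exp(r) + 120*exp(2*r) - 22*exp(r) + 2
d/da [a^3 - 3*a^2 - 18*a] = 3*a^2 - 6*a - 18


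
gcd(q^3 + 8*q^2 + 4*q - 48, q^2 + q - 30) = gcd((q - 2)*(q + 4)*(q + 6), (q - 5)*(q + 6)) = q + 6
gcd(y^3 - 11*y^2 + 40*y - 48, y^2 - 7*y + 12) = y^2 - 7*y + 12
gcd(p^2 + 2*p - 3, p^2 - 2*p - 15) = p + 3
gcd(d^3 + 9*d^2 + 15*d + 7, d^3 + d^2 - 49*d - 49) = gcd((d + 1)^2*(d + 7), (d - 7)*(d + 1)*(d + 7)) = d^2 + 8*d + 7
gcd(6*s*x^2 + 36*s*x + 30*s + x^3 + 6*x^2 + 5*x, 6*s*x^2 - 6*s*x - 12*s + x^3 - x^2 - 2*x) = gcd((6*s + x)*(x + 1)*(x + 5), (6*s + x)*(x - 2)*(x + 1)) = 6*s*x + 6*s + x^2 + x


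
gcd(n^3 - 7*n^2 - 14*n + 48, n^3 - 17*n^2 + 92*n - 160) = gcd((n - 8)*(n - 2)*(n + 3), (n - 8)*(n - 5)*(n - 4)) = n - 8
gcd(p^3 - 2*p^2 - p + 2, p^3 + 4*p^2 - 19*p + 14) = p^2 - 3*p + 2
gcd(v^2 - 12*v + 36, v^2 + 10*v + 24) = 1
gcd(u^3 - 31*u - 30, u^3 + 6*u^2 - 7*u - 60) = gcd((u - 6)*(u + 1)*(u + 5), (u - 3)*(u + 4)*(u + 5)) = u + 5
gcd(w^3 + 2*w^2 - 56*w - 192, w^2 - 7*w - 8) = w - 8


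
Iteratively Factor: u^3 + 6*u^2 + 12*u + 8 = (u + 2)*(u^2 + 4*u + 4) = (u + 2)^2*(u + 2)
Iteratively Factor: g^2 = (g)*(g)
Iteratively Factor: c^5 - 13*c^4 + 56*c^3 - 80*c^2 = (c - 4)*(c^4 - 9*c^3 + 20*c^2) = (c - 4)^2*(c^3 - 5*c^2) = c*(c - 4)^2*(c^2 - 5*c) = c*(c - 5)*(c - 4)^2*(c)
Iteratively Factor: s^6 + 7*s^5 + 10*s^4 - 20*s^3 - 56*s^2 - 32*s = (s + 2)*(s^5 + 5*s^4 - 20*s^2 - 16*s) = (s - 2)*(s + 2)*(s^4 + 7*s^3 + 14*s^2 + 8*s) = (s - 2)*(s + 2)^2*(s^3 + 5*s^2 + 4*s) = (s - 2)*(s + 1)*(s + 2)^2*(s^2 + 4*s) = (s - 2)*(s + 1)*(s + 2)^2*(s + 4)*(s)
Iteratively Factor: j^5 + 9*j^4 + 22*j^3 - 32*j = (j - 1)*(j^4 + 10*j^3 + 32*j^2 + 32*j) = j*(j - 1)*(j^3 + 10*j^2 + 32*j + 32) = j*(j - 1)*(j + 2)*(j^2 + 8*j + 16) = j*(j - 1)*(j + 2)*(j + 4)*(j + 4)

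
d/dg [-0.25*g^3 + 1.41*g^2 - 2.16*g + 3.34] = -0.75*g^2 + 2.82*g - 2.16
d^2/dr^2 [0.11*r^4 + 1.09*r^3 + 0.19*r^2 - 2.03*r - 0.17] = 1.32*r^2 + 6.54*r + 0.38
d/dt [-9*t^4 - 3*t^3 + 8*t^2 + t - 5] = -36*t^3 - 9*t^2 + 16*t + 1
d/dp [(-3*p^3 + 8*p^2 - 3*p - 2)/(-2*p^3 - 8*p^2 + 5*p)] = 2*(20*p^4 - 21*p^3 + 2*p^2 - 16*p + 5)/(p^2*(4*p^4 + 32*p^3 + 44*p^2 - 80*p + 25))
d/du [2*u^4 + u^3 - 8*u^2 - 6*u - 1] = 8*u^3 + 3*u^2 - 16*u - 6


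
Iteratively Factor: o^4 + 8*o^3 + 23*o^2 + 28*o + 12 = (o + 2)*(o^3 + 6*o^2 + 11*o + 6) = (o + 1)*(o + 2)*(o^2 + 5*o + 6) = (o + 1)*(o + 2)^2*(o + 3)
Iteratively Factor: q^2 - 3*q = (q)*(q - 3)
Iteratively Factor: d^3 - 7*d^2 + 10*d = (d)*(d^2 - 7*d + 10) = d*(d - 2)*(d - 5)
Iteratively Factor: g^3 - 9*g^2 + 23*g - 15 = (g - 1)*(g^2 - 8*g + 15) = (g - 5)*(g - 1)*(g - 3)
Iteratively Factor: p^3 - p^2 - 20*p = (p - 5)*(p^2 + 4*p) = p*(p - 5)*(p + 4)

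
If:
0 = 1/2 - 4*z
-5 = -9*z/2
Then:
No Solution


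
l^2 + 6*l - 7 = (l - 1)*(l + 7)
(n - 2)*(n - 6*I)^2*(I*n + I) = I*n^4 + 12*n^3 - I*n^3 - 12*n^2 - 38*I*n^2 - 24*n + 36*I*n + 72*I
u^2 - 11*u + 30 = (u - 6)*(u - 5)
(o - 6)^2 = o^2 - 12*o + 36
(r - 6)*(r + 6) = r^2 - 36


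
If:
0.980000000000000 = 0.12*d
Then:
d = 8.17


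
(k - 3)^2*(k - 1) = k^3 - 7*k^2 + 15*k - 9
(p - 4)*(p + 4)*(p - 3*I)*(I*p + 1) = I*p^4 + 4*p^3 - 19*I*p^2 - 64*p + 48*I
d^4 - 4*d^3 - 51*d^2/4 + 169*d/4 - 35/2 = (d - 5)*(d - 2)*(d - 1/2)*(d + 7/2)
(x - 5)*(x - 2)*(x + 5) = x^3 - 2*x^2 - 25*x + 50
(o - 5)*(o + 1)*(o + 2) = o^3 - 2*o^2 - 13*o - 10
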